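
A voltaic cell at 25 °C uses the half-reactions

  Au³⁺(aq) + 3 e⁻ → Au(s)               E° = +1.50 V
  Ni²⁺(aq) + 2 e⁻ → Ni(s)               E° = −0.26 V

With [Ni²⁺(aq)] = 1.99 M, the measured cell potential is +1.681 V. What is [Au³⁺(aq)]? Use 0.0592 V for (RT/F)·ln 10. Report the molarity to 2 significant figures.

With Au³⁺/Au at the cathode and Ni²⁺/Ni at the anode, E°cell = +1.50 − (−0.26) = +1.76 V (n = 6).
Since E = E° − (0.0592/n)·log Q, log Q = n(E° − E)/0.0592 = 8.007.
The balanced reaction is 2 Au³⁺(aq) + 3 Ni(s) → 2 Au(s) + 3 Ni²⁺(aq), so Q = [Ni²⁺(aq)]^3 / [Au³⁺(aq)]^2.
Solving for the unknown gives log [Au³⁺(aq)] = −3.555, so [Au³⁺(aq)] ≈ 0.00028 M.

0.00028 M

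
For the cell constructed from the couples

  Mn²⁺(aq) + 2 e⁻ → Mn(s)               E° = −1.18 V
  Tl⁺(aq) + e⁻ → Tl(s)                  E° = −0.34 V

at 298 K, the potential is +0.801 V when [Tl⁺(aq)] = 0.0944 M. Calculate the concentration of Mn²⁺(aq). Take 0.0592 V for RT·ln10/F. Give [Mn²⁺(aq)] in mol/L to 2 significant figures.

0.19 M

Tl⁺/Tl is the cathode (higher E°); E°cell = −0.34 − (−1.18) = +0.84 V with n = 2.
From the Nernst equation, log Q = n(E° − E)/0.0592 = 2·(+0.84 − (+0.801))/0.0592 = 1.318.
For 2 Tl⁺(aq) + Mn(s) → 2 Tl(s) + Mn²⁺(aq), the reaction quotient is Q = [Mn²⁺(aq)] / [Tl⁺(aq)]^2.
Substituting the known concentrations and solving, log [Mn²⁺(aq)] = −0.732 and [Mn²⁺(aq)] = 0.19 M.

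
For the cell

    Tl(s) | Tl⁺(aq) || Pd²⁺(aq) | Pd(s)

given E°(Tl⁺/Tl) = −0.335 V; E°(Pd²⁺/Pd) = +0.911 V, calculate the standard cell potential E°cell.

By convention the left-hand electrode in cell notation is the anode (oxidation) and the right-hand electrode is the cathode (reduction).
E°cell = E°(right) − E°(left) = +0.911 − (−0.335) = +1.246 V.

+1.246 V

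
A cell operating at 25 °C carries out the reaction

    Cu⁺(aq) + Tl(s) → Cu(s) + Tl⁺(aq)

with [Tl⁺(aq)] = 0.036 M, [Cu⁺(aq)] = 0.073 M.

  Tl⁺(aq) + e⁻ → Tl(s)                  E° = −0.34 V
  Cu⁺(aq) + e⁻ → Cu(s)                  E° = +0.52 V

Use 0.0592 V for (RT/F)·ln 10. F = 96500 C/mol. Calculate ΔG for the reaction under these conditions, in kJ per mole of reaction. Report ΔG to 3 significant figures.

The standard cell potential is +0.52 − (−0.34) = +0.86 V, with n = 1 electron in the balanced equation.
Here Q = [Tl⁺(aq)] / [Cu⁺(aq)] = 0.493 (log Q = −0.307), giving E = +0.86 − (0.0592/1)·(−0.307) = +0.8782 V.
Finally ΔG = −nFE = −(1)(96500 C/mol)(+0.8782 V) = −84.7 kJ/mol.

−84.7 kJ/mol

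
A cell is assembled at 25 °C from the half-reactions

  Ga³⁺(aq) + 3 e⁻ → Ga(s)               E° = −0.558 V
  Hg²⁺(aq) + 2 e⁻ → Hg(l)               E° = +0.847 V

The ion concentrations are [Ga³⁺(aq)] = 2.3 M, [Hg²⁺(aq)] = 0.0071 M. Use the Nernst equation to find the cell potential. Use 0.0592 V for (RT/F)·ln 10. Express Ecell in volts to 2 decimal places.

+1.33 V

Since E°(Hg²⁺/Hg) > E°(Ga³⁺/Ga), Hg²⁺/Hg serves as the cathode.
E°cell = +0.847 − (−0.558) = +1.405 V, with n = 6 electrons transferred.
Balancing gives 3 Hg²⁺(aq) + 2 Ga(s) → 3 Hg(l) + 2 Ga³⁺(aq); hence Q = [Ga³⁺(aq)]^2 / [Hg²⁺(aq)]^3 = 1.48×10^7 (log Q = 7.170).
E = E° − (0.0592/n)·log Q = +1.405 − (0.0592/6)(7.170) = +1.33 V.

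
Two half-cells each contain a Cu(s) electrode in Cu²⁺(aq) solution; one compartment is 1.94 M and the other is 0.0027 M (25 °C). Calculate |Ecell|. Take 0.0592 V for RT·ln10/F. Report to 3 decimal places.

For a concentration cell E°cell = 0, since both electrodes use the same couple.
The compartment with the higher Cu²⁺(aq) concentration (1.94 M) acts as the cathode; ions are reduced there and produced at the dilute (0.0027 M) anode.
With n = 2, Ecell = −(0.0592/2)·log([dilute]/[conc]) = −(0.0592/2)·log(0.0027/1.94) = +0.085 V.

0.085 V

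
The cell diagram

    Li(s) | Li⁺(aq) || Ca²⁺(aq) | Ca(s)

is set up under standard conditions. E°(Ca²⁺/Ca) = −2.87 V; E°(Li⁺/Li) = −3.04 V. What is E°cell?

+0.17 V

By convention the left-hand electrode in cell notation is the anode (oxidation) and the right-hand electrode is the cathode (reduction).
E°cell = E°(right) − E°(left) = −2.87 − (−3.04) = +0.17 V.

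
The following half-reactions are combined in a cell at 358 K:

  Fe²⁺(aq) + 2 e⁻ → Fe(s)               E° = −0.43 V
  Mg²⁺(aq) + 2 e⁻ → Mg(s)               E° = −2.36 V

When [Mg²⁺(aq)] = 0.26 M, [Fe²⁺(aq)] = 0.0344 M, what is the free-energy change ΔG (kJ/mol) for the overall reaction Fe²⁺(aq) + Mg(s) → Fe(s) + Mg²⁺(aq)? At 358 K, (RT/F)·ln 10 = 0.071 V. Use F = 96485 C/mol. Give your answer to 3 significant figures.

−366 kJ/mol

The standard cell potential is −0.43 − (−2.36) = +1.93 V, with n = 2 electrons in the balanced equation.
Here Q = [Mg²⁺(aq)] / [Fe²⁺(aq)] = 7.56 (log Q = 0.878), giving E = +1.93 − (0.071/2)·(0.878) = +1.8988 V.
ΔG = −nFE = −(2)(96485)(+1.8988) J/mol = −366 kJ/mol.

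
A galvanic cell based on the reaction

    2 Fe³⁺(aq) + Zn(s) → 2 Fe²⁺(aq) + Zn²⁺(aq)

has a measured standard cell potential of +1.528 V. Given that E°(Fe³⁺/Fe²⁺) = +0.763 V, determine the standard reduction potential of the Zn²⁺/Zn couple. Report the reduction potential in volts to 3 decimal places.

−0.765 V

In the reaction as written the Fe³⁺/Fe²⁺ couple is reduced (cathode) and Zn²⁺/Zn is oxidized (anode), so E°cell = E°(Fe³⁺/Fe²⁺) − E°(Zn²⁺/Zn).
E°(Zn²⁺/Zn) = E°(cathode) − E°cell = +0.763 − (+1.528) = −0.765 V.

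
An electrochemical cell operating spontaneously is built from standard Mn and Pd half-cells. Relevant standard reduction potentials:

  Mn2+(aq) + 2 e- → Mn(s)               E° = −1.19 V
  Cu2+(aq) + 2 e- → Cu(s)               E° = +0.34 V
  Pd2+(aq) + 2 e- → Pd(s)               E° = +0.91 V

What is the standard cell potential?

+2.10 V

The Pd²⁺/Pd couple has the higher E°, so Pd ion is reduced (cathode) and Mn is oxidized (anode).
E°cell = E°(cathode) − E°(anode) = +0.91 − (−1.19) = +2.10 V.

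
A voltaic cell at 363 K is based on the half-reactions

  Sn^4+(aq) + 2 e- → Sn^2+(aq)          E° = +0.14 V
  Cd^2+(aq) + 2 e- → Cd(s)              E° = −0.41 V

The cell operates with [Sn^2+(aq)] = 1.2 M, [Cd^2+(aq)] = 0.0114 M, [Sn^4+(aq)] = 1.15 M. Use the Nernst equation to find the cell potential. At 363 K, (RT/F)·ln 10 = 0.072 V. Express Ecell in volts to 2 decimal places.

Since E°(Sn⁴⁺/Sn²⁺) > E°(Cd²⁺/Cd), Sn⁴⁺/Sn²⁺ serves as the cathode.
E°cell = +0.14 − (−0.41) = +0.55 V, with n = 2 electrons transferred.
Balancing gives Sn^4+(aq) + Cd(s) → Sn^2+(aq) + Cd^2+(aq); hence Q = ([Sn^2+(aq)]·[Cd^2+(aq)]) / [Sn^4+(aq)] = 0.0119 (log Q = −1.925).
Applying E = E° − (RT ln10/nF)·log Q gives +0.55 − (0.072/2)(−1.925) = +0.62 V.

+0.62 V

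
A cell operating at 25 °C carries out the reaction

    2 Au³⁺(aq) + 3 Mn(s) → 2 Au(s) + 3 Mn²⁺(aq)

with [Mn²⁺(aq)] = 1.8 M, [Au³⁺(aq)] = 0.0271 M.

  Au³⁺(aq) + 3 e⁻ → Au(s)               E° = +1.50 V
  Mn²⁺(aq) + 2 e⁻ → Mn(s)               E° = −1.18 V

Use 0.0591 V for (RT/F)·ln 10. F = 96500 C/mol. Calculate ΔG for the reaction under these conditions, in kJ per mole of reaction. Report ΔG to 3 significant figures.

−1530 kJ/mol

With Au³⁺/Au reduced at the cathode, E°cell = +1.50 − (−1.18) = +2.68 V and n = 6.
Here Q = [Mn²⁺(aq)]^3 / [Au³⁺(aq)]^2 = 7.94×10^3 (log Q = 3.900), giving E = +2.68 − (0.0591/6)·(3.900) = +2.6416 V.
ΔG = −nFE = −(6)(96500)(+2.6416) J/mol = −1530 kJ/mol.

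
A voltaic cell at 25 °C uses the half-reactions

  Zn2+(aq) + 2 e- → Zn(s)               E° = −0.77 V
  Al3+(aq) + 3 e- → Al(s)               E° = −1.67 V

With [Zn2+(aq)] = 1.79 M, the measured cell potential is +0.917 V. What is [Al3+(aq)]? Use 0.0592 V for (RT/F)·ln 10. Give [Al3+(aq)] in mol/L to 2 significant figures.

0.33 M

The Zn²⁺/Zn couple has the larger reduction potential, so it is the cathode: E°cell = −0.77 − (−1.67) = +0.90 V and n = 6.
From the Nernst equation, log Q = n(E° − E)/0.0592 = 6·(+0.90 − (+0.917))/0.0592 = −1.723.
The balanced reaction is 3 Zn2+(aq) + 2 Al(s) → 3 Zn(s) + 2 Al3+(aq), so Q = [Al3+(aq)]^2 / [Zn2+(aq)]^3.
Substituting the known concentrations and solving, log [Al3+(aq)] = −0.482 and [Al3+(aq)] = 0.33 M.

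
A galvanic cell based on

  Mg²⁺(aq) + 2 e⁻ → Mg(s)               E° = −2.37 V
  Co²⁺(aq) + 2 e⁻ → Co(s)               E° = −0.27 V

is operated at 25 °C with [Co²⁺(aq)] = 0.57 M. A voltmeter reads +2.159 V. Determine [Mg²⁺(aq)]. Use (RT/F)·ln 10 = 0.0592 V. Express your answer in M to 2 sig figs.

0.0058 M

With Co²⁺/Co at the cathode and Mg²⁺/Mg at the anode, E°cell = −0.27 − (−2.37) = +2.10 V (n = 2).
Rearranging E = E° − (0.0592/n)·log Q gives log Q = 2(+2.10 − (+2.159))/0.0592 = −1.993.
For Co²⁺(aq) + Mg(s) → Co(s) + Mg²⁺(aq), the reaction quotient is Q = [Mg²⁺(aq)] / [Co²⁺(aq)].
Isolating [Mg²⁺(aq)] in Q = 10^{−1.993} yields log [Mg²⁺(aq)] = −2.237, i.e. 0.0058 M.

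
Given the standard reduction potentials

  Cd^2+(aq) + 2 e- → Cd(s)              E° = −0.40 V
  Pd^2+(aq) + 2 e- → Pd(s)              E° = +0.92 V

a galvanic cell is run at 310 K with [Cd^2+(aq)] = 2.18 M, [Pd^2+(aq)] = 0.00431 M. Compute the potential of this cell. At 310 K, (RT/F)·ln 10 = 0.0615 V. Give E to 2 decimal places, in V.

+1.24 V

The Pd²⁺/Pd couple has the more positive E°, so it is the cathode; Cd²⁺/Cd is the anode.
E°cell = +0.92 − (−0.40) = +1.32 V, with n = 2 electrons transferred.
The balanced reaction is Pd^2+(aq) + Cd(s) → Pd(s) + Cd^2+(aq), so Q = [Cd^2+(aq)] / [Pd^2+(aq)] = 506 and log Q = 2.704.
E = E° − (0.0615/n)·log Q = +1.32 − (0.0615/2)(2.704) = +1.24 V.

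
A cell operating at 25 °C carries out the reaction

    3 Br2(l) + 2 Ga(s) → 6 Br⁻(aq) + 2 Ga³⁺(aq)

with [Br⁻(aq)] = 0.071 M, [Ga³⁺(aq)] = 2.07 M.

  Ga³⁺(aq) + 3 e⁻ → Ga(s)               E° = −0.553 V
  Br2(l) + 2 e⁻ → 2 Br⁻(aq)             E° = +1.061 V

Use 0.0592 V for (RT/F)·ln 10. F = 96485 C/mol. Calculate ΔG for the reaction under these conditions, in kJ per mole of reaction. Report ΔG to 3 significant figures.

−970 kJ/mol

E°cell = +1.061 − (−0.553) = +1.614 V; the balanced reaction transfers n = 6 electrons.
The reaction quotient is [Br⁻(aq)]^6·[Ga³⁺(aq)]^2 = 5.49×10^−7; by Nernst, E = +1.614 − (0.0592/6)(−6.261) = +1.6758 V.
Then ΔG = −nFE = −6 × 96485 × +1.6758 J/mol = −970 kJ/mol.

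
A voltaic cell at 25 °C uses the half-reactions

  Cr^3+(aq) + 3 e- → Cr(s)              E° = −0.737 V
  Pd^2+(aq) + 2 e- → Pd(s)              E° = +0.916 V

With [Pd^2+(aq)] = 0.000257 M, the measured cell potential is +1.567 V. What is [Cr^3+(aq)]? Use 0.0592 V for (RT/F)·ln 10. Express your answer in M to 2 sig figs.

0.094 M

The Pd²⁺/Pd couple has the larger reduction potential, so it is the cathode: E°cell = +0.916 − (−0.737) = +1.653 V and n = 6.
From the Nernst equation, log Q = n(E° − E)/0.0592 = 6·(+1.653 − (+1.567))/0.0592 = 8.716.
For 3 Pd^2+(aq) + 2 Cr(s) → 3 Pd(s) + 2 Cr^3+(aq), the reaction quotient is Q = [Cr^3+(aq)]^2 / [Pd^2+(aq)]^3.
Solving for the unknown gives log [Cr^3+(aq)] = −1.027, so [Cr^3+(aq)] ≈ 0.094 M.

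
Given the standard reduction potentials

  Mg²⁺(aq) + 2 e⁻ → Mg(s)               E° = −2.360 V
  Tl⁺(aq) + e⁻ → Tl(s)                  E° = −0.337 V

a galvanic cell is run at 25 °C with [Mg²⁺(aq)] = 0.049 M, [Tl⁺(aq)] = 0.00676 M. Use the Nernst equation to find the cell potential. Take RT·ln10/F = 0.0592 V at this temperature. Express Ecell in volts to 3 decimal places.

+1.933 V

Tl⁺/Tl is reduced (cathode, E° = −0.337 V) and Mg²⁺/Mg is oxidized (anode).
E°cell = E°cat − E°an = −0.337 − (−2.360) = +2.023 V; n = 2.
For the overall reaction 2 Tl⁺(aq) + Mg(s) → 2 Tl(s) + Mg²⁺(aq), Q = [Mg²⁺(aq)] / [Tl⁺(aq)]^2 = 1.07×10^3, giving log Q = 3.030.
By the Nernst equation, E = +2.023 − (0.0592/2)·(3.030) = +1.933 V.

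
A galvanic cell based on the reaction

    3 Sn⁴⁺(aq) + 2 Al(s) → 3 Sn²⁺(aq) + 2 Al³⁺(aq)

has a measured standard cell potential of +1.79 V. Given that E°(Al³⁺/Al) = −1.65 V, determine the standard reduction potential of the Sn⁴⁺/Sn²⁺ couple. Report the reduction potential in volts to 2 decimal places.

+0.14 V

In the reaction as written the Sn⁴⁺/Sn²⁺ couple is reduced (cathode) and Al³⁺/Al is oxidized (anode), so E°cell = E°(Sn⁴⁺/Sn²⁺) − E°(Al³⁺/Al).
E°(Sn⁴⁺/Sn²⁺) = E°cell + E°(anode) = +1.79 + (−1.65) = +0.14 V.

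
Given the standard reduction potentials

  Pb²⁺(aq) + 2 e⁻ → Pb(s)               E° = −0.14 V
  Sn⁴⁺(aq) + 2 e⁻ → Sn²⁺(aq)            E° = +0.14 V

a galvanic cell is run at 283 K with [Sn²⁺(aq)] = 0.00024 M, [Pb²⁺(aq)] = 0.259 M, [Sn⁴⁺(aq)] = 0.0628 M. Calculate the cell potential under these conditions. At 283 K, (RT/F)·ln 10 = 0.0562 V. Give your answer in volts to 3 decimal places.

Since E°(Sn⁴⁺/Sn²⁺) > E°(Pb²⁺/Pb), Sn⁴⁺/Sn²⁺ serves as the cathode.
The standard potential is +0.14 − (−0.14) = +0.28 V and the balanced reaction transfers n = 2 electrons.
The balanced reaction is Sn⁴⁺(aq) + Pb(s) → Sn²⁺(aq) + Pb²⁺(aq), so Q = ([Sn²⁺(aq)]·[Pb²⁺(aq)]) / [Sn⁴⁺(aq)] = 0.00099 and log Q = −3.004.
Applying E = E° − (RT ln10/nF)·log Q gives +0.28 − (0.0562/2)(−3.004) = +0.364 V.

+0.364 V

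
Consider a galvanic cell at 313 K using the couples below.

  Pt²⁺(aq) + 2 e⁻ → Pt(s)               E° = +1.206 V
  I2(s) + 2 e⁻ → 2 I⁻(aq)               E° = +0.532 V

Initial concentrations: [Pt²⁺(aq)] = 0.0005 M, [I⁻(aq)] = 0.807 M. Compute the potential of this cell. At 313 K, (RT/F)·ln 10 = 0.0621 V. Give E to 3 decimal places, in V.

+0.566 V

Pt²⁺/Pt is reduced (cathode, E° = +1.206 V) and I₂/I⁻ is oxidized (anode).
E°cell = +1.206 − (+0.532) = +0.674 V, with n = 2 electrons transferred.
Balancing gives Pt²⁺(aq) + 2 I⁻(aq) → Pt(s) + I2(s); hence Q = 1 / ([Pt²⁺(aq)]·[I⁻(aq)]^2) = 3.07×10^3 (log Q = 3.487).
E = E° − (0.0621/n)·log Q = +0.674 − (0.0621/2)(3.487) = +0.566 V.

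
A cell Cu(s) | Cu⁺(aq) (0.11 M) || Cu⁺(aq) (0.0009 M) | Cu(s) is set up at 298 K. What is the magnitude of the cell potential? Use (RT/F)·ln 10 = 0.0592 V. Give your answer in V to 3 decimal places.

0.124 V

For a concentration cell E°cell = 0, since both electrodes use the same couple.
The compartment with the higher Cu⁺(aq) concentration (0.11 M) acts as the cathode; ions are reduced there and produced at the dilute (0.0009 M) anode.
With n = 1, Ecell = −(0.0592/1)·log([dilute]/[conc]) = −(0.0592/1)·log(0.0009/0.11) = +0.124 V.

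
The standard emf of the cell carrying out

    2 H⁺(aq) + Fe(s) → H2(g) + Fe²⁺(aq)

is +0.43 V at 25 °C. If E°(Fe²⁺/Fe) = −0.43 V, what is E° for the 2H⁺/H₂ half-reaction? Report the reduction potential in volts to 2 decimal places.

+0.00 V

In the reaction as written the 2H⁺/H₂ couple is reduced (cathode) and Fe²⁺/Fe is oxidized (anode), so E°cell = E°(2H⁺/H₂) − E°(Fe²⁺/Fe).
E°(2H⁺/H₂) = E°cell + E°(anode) = +0.43 + (−0.43) = +0.00 V.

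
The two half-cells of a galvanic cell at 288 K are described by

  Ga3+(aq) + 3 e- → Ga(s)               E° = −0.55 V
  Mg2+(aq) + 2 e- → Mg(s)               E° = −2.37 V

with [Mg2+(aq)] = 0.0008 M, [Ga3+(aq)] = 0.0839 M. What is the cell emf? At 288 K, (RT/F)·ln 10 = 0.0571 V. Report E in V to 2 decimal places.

+1.89 V

Ga³⁺/Ga is reduced (cathode, E° = −0.55 V) and Mg²⁺/Mg is oxidized (anode).
The standard potential is −0.55 − (−2.37) = +1.82 V and the balanced reaction transfers n = 6 electrons.
For the overall reaction 2 Ga3+(aq) + 3 Mg(s) → 2 Ga(s) + 3 Mg2+(aq), Q = [Mg2+(aq)]^3 / [Ga3+(aq)]^2 = 7.27×10^−8, giving log Q = −7.138.
Applying E = E° − (RT ln10/nF)·log Q gives +1.82 − (0.0571/6)(−7.138) = +1.89 V.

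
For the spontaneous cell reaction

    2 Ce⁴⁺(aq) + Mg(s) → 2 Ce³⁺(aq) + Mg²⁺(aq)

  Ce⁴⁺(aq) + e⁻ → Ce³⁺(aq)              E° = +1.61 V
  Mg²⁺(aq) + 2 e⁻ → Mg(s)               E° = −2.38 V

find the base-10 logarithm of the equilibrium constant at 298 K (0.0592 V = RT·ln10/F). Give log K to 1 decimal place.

The Ce⁴⁺/Ce³⁺ couple is reduced (cathode); E°cell = +1.61 − (−2.38) = +3.99 V with n = 2.
At equilibrium E = 0, so log K = nE°cell / 0.0592 = (2)(+3.99) / 0.0592 = 134.8.

log K = 134.8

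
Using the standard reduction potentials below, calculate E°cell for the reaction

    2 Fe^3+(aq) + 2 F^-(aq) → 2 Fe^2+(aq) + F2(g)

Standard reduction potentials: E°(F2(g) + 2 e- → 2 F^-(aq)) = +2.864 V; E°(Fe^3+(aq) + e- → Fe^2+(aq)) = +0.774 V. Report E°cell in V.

In the reaction as written, Fe^3+(aq) is reduced (cathode) and F2(g) is produced by oxidation at the anode.
E°cell = E°(cathode) − E°(anode) = +0.774 − (+2.864) = −2.090 V.
The negative E°cell means the reaction is non-spontaneous in the direction written.

−2.090 V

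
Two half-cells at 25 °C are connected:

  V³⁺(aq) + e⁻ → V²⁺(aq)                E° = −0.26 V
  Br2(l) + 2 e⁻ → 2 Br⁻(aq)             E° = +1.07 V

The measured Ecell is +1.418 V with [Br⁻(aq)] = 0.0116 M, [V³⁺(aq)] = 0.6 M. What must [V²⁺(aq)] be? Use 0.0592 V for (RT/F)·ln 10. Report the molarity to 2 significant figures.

0.21 M

Br₂/Br⁻ is the cathode (higher E°); E°cell = +1.07 − (−0.26) = +1.33 V with n = 2.
Since E = E° − (0.0592/n)·log Q, log Q = n(E° − E)/0.0592 = −2.973.
Balancing electrons gives Br2(l) + 2 V²⁺(aq) → 2 Br⁻(aq) + 2 V³⁺(aq); thus Q = ([Br⁻(aq)]^2·[V³⁺(aq)]^2) / [V²⁺(aq)]^2.
Substituting the known concentrations and solving, log [V²⁺(aq)] = −0.671 and [V²⁺(aq)] = 0.21 M.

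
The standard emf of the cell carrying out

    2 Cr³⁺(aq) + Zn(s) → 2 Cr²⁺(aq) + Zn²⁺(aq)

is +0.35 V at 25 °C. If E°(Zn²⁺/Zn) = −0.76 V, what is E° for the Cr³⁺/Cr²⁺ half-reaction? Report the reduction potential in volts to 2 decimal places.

−0.41 V

In the reaction as written the Cr³⁺/Cr²⁺ couple is reduced (cathode) and Zn²⁺/Zn is oxidized (anode), so E°cell = E°(Cr³⁺/Cr²⁺) − E°(Zn²⁺/Zn).
E°(Cr³⁺/Cr²⁺) = E°cell + E°(anode) = +0.35 + (−0.76) = −0.41 V.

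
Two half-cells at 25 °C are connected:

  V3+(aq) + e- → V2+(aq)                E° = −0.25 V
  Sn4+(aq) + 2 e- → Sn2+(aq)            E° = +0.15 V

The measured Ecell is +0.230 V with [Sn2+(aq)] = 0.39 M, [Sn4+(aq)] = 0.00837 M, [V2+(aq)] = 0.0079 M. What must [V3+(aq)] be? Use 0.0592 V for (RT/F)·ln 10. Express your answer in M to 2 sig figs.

0.86 M

Sn⁴⁺/Sn²⁺ is the cathode (higher E°); E°cell = +0.15 − (−0.25) = +0.40 V with n = 2.
Since E = E° − (0.0592/n)·log Q, log Q = n(E° − E)/0.0592 = 5.743.
Balancing electrons gives Sn4+(aq) + 2 V2+(aq) → Sn2+(aq) + 2 V3+(aq); thus Q = ([Sn2+(aq)]·[V3+(aq)]^2) / ([Sn4+(aq)]·[V2+(aq)]^2).
Solving for the unknown gives log [V3+(aq)] = −0.065, so [V3+(aq)] ≈ 0.86 M.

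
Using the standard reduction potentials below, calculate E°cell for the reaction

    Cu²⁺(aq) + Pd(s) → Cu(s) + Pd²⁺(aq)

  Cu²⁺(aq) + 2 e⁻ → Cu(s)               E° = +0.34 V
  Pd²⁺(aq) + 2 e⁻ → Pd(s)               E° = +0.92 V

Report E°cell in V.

−0.58 V

In the reaction as written, Cu²⁺(aq) is reduced (cathode) and Pd²⁺(aq) is produced by oxidation at the anode.
E°cell = E°(cathode) − E°(anode) = +0.34 − (+0.92) = −0.58 V.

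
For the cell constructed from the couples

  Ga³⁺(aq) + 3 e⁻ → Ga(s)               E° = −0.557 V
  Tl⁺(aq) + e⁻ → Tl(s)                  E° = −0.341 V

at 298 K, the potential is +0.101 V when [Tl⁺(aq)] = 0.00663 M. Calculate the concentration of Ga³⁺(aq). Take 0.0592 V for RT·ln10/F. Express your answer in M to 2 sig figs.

0.20 M

The Tl⁺/Tl couple has the larger reduction potential, so it is the cathode: E°cell = −0.341 − (−0.557) = +0.216 V and n = 3.
Since E = E° − (0.0592/n)·log Q, log Q = n(E° − E)/0.0592 = 5.828.
The balanced reaction is 3 Tl⁺(aq) + Ga(s) → 3 Tl(s) + Ga³⁺(aq), so Q = [Ga³⁺(aq)] / [Tl⁺(aq)]^3.
Solving for the unknown gives log [Ga³⁺(aq)] = −0.707, so [Ga³⁺(aq)] ≈ 0.20 M.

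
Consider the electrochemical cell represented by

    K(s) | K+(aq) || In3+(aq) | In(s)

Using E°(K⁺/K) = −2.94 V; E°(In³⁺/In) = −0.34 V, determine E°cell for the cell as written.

+2.60 V

By convention the left-hand electrode in cell notation is the anode (oxidation) and the right-hand electrode is the cathode (reduction).
E°cell = E°(right) − E°(left) = −0.34 − (−2.94) = +2.60 V.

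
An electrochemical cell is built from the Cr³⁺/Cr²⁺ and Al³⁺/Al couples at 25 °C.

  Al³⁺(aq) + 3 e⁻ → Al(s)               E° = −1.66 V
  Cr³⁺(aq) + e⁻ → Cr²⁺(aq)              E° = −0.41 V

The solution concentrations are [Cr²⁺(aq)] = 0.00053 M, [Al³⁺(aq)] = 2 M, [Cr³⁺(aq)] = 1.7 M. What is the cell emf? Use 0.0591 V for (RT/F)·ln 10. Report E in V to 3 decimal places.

The Cr³⁺/Cr²⁺ couple has the more positive E°, so it is the cathode; Al³⁺/Al is the anode.
The standard potential is −0.41 − (−1.66) = +1.25 V and the balanced reaction transfers n = 3 electrons.
The balanced reaction is 3 Cr³⁺(aq) + Al(s) → 3 Cr²⁺(aq) + Al³⁺(aq), so Q = ([Cr²⁺(aq)]^3·[Al³⁺(aq)]) / [Cr³⁺(aq)]^3 = 6.06×10^−11 and log Q = −10.217.
By the Nernst equation, E = +1.25 − (0.0591/3)·(−10.217) = +1.451 V.

+1.451 V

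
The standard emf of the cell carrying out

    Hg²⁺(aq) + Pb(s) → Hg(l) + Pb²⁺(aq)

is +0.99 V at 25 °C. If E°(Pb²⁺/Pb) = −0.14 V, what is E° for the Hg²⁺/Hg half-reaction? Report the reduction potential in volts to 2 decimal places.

+0.85 V

In the reaction as written the Hg²⁺/Hg couple is reduced (cathode) and Pb²⁺/Pb is oxidized (anode), so E°cell = E°(Hg²⁺/Hg) − E°(Pb²⁺/Pb).
E°(Hg²⁺/Hg) = E°cell + E°(anode) = +0.99 + (−0.14) = +0.85 V.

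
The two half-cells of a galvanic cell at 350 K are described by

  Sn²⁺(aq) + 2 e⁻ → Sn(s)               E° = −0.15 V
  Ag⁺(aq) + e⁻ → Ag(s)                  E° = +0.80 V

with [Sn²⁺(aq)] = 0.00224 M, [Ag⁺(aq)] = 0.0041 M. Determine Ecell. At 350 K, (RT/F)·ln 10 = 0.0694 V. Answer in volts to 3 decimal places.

+0.876 V

Since E°(Ag⁺/Ag) > E°(Sn²⁺/Sn), Ag⁺/Ag serves as the cathode.
E°cell = +0.80 − (−0.15) = +0.95 V, with n = 2 electrons transferred.
The balanced reaction is 2 Ag⁺(aq) + Sn(s) → 2 Ag(s) + Sn²⁺(aq), so Q = [Sn²⁺(aq)] / [Ag⁺(aq)]^2 = 133 and log Q = 2.125.
By the Nernst equation, E = +0.95 − (0.0694/2)·(2.125) = +0.876 V.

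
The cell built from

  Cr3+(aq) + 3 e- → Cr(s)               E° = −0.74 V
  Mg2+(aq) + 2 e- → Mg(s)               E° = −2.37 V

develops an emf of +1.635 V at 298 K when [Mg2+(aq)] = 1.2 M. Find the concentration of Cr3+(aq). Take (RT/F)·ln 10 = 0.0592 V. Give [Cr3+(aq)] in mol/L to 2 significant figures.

Cr³⁺/Cr is the cathode (higher E°); E°cell = −0.74 − (−2.37) = +1.63 V with n = 6.
From the Nernst equation, log Q = n(E° − E)/0.0592 = 6·(+1.63 − (+1.635))/0.0592 = −0.507.
The balanced reaction is 2 Cr3+(aq) + 3 Mg(s) → 2 Cr(s) + 3 Mg2+(aq), so Q = [Mg2+(aq)]^3 / [Cr3+(aq)]^2.
Isolating [Cr3+(aq)] in Q = 10^{−0.507} yields log [Cr3+(aq)] = 0.372, i.e. 2.4 M.

2.4 M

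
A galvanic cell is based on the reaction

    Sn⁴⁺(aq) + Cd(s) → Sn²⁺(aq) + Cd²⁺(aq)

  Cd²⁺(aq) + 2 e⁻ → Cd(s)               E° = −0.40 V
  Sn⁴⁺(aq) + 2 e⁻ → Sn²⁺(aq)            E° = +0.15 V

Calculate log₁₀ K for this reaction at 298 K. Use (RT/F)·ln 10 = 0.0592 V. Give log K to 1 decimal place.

log K = 18.6

The Sn⁴⁺/Sn²⁺ couple is reduced (cathode); E°cell = +0.15 − (−0.40) = +0.55 V with n = 2.
At equilibrium E = 0, so log K = nE°cell / 0.0592 = (2)(+0.55) / 0.0592 = 18.6.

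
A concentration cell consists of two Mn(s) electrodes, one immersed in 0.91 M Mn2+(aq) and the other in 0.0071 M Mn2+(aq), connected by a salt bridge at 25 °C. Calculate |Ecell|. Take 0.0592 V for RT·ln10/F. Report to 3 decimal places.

For a concentration cell E°cell = 0, since both electrodes use the same couple.
The compartment with the higher Mn2+(aq) concentration (0.91 M) acts as the cathode; ions are reduced there and produced at the dilute (0.0071 M) anode.
With n = 2, Ecell = −(0.0592/2)·log([dilute]/[conc]) = −(0.0592/2)·log(0.0071/0.91) = +0.062 V.

0.062 V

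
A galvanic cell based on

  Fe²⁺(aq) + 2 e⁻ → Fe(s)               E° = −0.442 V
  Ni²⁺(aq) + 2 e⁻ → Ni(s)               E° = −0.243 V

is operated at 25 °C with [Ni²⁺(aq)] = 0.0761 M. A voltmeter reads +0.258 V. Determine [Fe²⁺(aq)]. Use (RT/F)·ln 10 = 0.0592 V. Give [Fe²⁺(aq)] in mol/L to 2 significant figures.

Ni²⁺/Ni is the cathode (higher E°); E°cell = −0.243 − (−0.442) = +0.199 V with n = 2.
Rearranging E = E° − (0.0592/n)·log Q gives log Q = 2(+0.199 − (+0.258))/0.0592 = −1.993.
The balanced reaction is Ni²⁺(aq) + Fe(s) → Ni(s) + Fe²⁺(aq), so Q = [Fe²⁺(aq)] / [Ni²⁺(aq)].
Solving for the unknown gives log [Fe²⁺(aq)] = −3.112, so [Fe²⁺(aq)] ≈ 0.00077 M.

0.00077 M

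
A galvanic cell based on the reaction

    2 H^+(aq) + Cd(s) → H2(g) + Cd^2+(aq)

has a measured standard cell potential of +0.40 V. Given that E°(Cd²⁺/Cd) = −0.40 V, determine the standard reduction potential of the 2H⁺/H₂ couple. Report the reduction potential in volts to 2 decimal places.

+0.00 V

In the reaction as written the 2H⁺/H₂ couple is reduced (cathode) and Cd²⁺/Cd is oxidized (anode), so E°cell = E°(2H⁺/H₂) − E°(Cd²⁺/Cd).
E°(2H⁺/H₂) = E°cell + E°(anode) = +0.40 + (−0.40) = +0.00 V.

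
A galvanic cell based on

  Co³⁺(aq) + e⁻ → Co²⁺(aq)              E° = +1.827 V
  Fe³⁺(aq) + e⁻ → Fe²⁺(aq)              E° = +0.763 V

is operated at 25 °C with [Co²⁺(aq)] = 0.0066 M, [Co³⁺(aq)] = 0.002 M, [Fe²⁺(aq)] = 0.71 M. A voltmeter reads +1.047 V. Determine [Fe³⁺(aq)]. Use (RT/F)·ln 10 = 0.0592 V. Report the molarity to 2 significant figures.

0.42 M

With Co³⁺/Co²⁺ at the cathode and Fe³⁺/Fe²⁺ at the anode, E°cell = +1.827 − (+0.763) = +1.064 V (n = 1).
Rearranging E = E° − (0.0592/n)·log Q gives log Q = 1(+1.064 − (+1.047))/0.0592 = 0.287.
For Co³⁺(aq) + Fe²⁺(aq) → Co²⁺(aq) + Fe³⁺(aq), the reaction quotient is Q = ([Co²⁺(aq)]·[Fe³⁺(aq)]) / ([Co³⁺(aq)]·[Fe²⁺(aq)]).
Substituting the known concentrations and solving, log [Fe³⁺(aq)] = −0.380 and [Fe³⁺(aq)] = 0.42 M.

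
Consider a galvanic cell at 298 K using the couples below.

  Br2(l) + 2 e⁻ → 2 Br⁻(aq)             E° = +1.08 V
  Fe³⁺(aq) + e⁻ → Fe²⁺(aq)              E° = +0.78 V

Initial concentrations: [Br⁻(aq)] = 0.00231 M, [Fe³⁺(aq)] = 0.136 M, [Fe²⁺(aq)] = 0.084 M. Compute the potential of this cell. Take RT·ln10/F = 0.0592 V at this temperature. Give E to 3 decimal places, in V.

+0.444 V

Since E°(Br₂/Br⁻) > E°(Fe³⁺/Fe²⁺), Br₂/Br⁻ serves as the cathode.
E°cell = +1.08 − (+0.78) = +0.30 V, with n = 2 electrons transferred.
Balancing gives Br2(l) + 2 Fe²⁺(aq) → 2 Br⁻(aq) + 2 Fe³⁺(aq); hence Q = ([Br⁻(aq)]^2·[Fe³⁺(aq)]^2) / [Fe²⁺(aq)]^2 = 1.4×10^−5 (log Q = −4.854).
By the Nernst equation, E = +0.30 − (0.0592/2)·(−4.854) = +0.444 V.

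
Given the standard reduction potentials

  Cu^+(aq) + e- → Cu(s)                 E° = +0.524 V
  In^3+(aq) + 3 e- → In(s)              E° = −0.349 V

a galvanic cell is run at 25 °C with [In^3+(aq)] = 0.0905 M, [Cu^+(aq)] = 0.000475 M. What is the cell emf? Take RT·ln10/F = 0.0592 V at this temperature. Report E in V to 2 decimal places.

The Cu⁺/Cu couple has the more positive E°, so it is the cathode; In³⁺/In is the anode.
E°cell = +0.524 − (−0.349) = +0.873 V, with n = 3 electrons transferred.
For the overall reaction 3 Cu^+(aq) + In(s) → 3 Cu(s) + In^3+(aq), Q = [In^3+(aq)] / [Cu^+(aq)]^3 = 8.44×10^8, giving log Q = 8.927.
By the Nernst equation, E = +0.873 − (0.0592/3)·(8.927) = +0.70 V.

+0.70 V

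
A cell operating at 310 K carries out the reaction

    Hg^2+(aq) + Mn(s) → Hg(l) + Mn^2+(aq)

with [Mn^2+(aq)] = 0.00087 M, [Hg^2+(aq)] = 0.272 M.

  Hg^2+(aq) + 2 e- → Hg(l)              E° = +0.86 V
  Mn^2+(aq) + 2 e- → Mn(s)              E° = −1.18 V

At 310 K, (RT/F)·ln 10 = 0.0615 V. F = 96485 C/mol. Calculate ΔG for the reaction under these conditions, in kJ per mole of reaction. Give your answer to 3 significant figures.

−408 kJ/mol

The standard cell potential is +0.86 − (−1.18) = +2.04 V, with n = 2 electrons in the balanced equation.
The reaction quotient is [Mn^2+(aq)] / [Hg^2+(aq)] = 0.0032; by Nernst, E = +2.04 − (0.0615/2)(−2.495) = +2.1167 V.
Then ΔG = −nFE = −2 × 96485 × +2.1167 J/mol = −408 kJ/mol.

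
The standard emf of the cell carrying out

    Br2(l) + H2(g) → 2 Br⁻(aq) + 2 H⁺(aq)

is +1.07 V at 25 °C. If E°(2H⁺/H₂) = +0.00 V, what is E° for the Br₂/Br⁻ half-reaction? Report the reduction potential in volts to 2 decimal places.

+1.07 V

In the reaction as written the Br₂/Br⁻ couple is reduced (cathode) and 2H⁺/H₂ is oxidized (anode), so E°cell = E°(Br₂/Br⁻) − E°(2H⁺/H₂).
E°(Br₂/Br⁻) = E°cell + E°(anode) = +1.07 + (+0.00) = +1.07 V.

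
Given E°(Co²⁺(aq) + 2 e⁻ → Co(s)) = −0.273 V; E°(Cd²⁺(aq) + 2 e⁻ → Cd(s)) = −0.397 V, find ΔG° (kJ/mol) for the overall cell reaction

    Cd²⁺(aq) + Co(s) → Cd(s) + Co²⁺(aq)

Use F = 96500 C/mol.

+23.9 kJ/mol

In the reaction as written Cd²⁺(aq) is reduced, so the Cd²⁺/Cd couple is the cathode and Co²⁺/Co is the anode.
E°cell = −0.397 − (−0.273) = −0.124 V; balancing electrons gives n = 2.
ΔG° = −nFE°cell = −(2)(96500)(−0.124) J/mol = +23.9 kJ/mol.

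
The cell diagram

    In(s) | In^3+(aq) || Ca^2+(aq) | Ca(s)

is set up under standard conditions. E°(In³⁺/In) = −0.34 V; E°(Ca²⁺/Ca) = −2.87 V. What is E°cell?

−2.53 V

By convention the left-hand electrode in cell notation is the anode (oxidation) and the right-hand electrode is the cathode (reduction).
E°cell = E°(right) − E°(left) = −2.87 − (−0.34) = −2.53 V.
The negative sign shows that, as written, the cell would require an external voltage to drive the reaction.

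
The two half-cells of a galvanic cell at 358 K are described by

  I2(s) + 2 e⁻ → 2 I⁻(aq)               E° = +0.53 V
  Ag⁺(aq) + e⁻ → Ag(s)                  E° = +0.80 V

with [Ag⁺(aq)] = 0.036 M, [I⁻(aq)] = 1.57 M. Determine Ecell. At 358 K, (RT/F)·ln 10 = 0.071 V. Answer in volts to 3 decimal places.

Ag⁺/Ag is reduced (cathode, E° = +0.80 V) and I₂/I⁻ is oxidized (anode).
E°cell = E°cat − E°an = +0.80 − (+0.53) = +0.27 V; n = 2.
The balanced reaction is 2 Ag⁺(aq) + 2 I⁻(aq) → 2 Ag(s) + I2(s), so Q = 1 / ([Ag⁺(aq)]^2·[I⁻(aq)]^2) = 313 and log Q = 2.496.
E = E° − (0.071/n)·log Q = +0.27 − (0.071/2)(2.496) = +0.181 V.

+0.181 V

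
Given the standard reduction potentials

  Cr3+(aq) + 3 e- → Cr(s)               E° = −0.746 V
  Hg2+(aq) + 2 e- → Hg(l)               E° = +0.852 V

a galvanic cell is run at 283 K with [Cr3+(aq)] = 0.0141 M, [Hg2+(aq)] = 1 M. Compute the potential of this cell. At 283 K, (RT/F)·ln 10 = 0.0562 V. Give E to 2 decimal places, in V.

The Hg²⁺/Hg couple has the more positive E°, so it is the cathode; Cr³⁺/Cr is the anode.
E°cell = +0.852 − (−0.746) = +1.598 V, with n = 6 electrons transferred.
The balanced reaction is 3 Hg2+(aq) + 2 Cr(s) → 3 Hg(l) + 2 Cr3+(aq), so Q = [Cr3+(aq)]^2 / [Hg2+(aq)]^3 = 0.000199 and log Q = −3.702.
Applying E = E° − (RT ln10/nF)·log Q gives +1.598 − (0.0562/6)(−3.702) = +1.63 V.

+1.63 V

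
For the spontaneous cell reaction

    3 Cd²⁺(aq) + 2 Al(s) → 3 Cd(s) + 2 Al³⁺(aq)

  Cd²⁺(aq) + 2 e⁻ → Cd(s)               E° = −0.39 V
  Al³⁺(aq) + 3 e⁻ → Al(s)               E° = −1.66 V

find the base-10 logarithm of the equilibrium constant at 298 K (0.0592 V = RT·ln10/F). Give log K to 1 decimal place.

log K = 128.7

The Cd²⁺/Cd couple is reduced (cathode); E°cell = −0.39 − (−1.66) = +1.27 V with n = 6.
At equilibrium E = 0, so log K = nE°cell / 0.0592 = (6)(+1.27) / 0.0592 = 128.7.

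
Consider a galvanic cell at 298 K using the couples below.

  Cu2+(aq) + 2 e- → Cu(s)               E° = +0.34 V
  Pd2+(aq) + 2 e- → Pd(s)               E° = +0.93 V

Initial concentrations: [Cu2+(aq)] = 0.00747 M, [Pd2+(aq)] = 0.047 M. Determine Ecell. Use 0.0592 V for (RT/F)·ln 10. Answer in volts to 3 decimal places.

The Pd²⁺/Pd couple has the more positive E°, so it is the cathode; Cu²⁺/Cu is the anode.
The standard potential is +0.93 − (+0.34) = +0.59 V and the balanced reaction transfers n = 2 electrons.
The balanced reaction is Pd2+(aq) + Cu(s) → Pd(s) + Cu2+(aq), so Q = [Cu2+(aq)] / [Pd2+(aq)] = 0.159 and log Q = −0.799.
E = E° − (0.0592/n)·log Q = +0.59 − (0.0592/2)(−0.799) = +0.614 V.

+0.614 V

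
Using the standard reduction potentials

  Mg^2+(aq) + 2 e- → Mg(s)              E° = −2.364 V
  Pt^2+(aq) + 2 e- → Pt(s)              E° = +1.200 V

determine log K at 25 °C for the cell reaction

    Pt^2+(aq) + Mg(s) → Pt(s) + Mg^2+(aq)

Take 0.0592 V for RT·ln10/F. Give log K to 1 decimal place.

The Pt²⁺/Pt couple is reduced (cathode); E°cell = +1.200 − (−2.364) = +3.564 V with n = 2.
At equilibrium E = 0, so log K = nE°cell / 0.0592 = (2)(+3.564) / 0.0592 = 120.4.

log K = 120.4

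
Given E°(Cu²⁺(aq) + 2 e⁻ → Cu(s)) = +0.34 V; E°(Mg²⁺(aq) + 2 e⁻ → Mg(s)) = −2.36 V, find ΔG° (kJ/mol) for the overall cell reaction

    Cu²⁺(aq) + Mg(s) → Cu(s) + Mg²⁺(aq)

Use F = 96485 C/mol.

In the reaction as written Cu²⁺(aq) is reduced, so the Cu²⁺/Cu couple is the cathode and Mg²⁺/Mg is the anode.
E°cell = +0.34 − (−2.36) = +2.70 V; balancing electrons gives n = 2.
ΔG° = −nFE°cell = −(2)(96485)(+2.70) J/mol = −521 kJ/mol.

−521 kJ/mol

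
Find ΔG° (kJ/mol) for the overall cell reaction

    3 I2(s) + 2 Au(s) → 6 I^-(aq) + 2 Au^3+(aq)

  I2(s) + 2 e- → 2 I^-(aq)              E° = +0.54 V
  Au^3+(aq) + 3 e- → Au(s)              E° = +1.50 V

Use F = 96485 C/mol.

+556 kJ/mol

In the reaction as written I2(s) is reduced, so the I₂/I⁻ couple is the cathode and Au³⁺/Au is the anode.
E°cell = +0.54 − (+1.50) = −0.96 V; balancing electrons gives n = 6.
ΔG° = −nFE°cell = −(6)(96485)(−0.96) J/mol = +556 kJ/mol.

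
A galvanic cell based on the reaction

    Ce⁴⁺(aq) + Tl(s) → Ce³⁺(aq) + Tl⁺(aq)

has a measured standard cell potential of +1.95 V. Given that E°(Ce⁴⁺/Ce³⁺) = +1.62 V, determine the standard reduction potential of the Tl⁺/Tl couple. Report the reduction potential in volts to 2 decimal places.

In the reaction as written the Ce⁴⁺/Ce³⁺ couple is reduced (cathode) and Tl⁺/Tl is oxidized (anode), so E°cell = E°(Ce⁴⁺/Ce³⁺) − E°(Tl⁺/Tl).
E°(Tl⁺/Tl) = E°(cathode) − E°cell = +1.62 − (+1.95) = −0.33 V.

−0.33 V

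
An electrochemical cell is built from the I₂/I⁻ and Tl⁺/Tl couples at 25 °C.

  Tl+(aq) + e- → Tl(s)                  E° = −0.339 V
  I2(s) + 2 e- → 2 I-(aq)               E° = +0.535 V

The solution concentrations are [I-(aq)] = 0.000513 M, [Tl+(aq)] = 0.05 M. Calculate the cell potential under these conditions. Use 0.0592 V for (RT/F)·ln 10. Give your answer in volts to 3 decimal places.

+1.146 V

I₂/I⁻ is reduced (cathode, E° = +0.535 V) and Tl⁺/Tl is oxidized (anode).
E°cell = E°cat − E°an = +0.535 − (−0.339) = +0.874 V; n = 2.
The balanced reaction is I2(s) + 2 Tl(s) → 2 I-(aq) + 2 Tl+(aq), so Q = [I-(aq)]^2·[Tl+(aq)]^2 = 6.58×10^−10 and log Q = −9.182.
E = E° − (0.0592/n)·log Q = +0.874 − (0.0592/2)(−9.182) = +1.146 V.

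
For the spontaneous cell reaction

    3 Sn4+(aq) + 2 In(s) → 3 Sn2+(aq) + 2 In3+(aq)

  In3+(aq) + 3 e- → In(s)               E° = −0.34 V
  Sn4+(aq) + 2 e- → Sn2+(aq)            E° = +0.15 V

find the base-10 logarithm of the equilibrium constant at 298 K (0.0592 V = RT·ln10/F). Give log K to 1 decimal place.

log K = 49.7

The Sn⁴⁺/Sn²⁺ couple is reduced (cathode); E°cell = +0.15 − (−0.34) = +0.49 V with n = 6.
At equilibrium E = 0, so log K = nE°cell / 0.0592 = (6)(+0.49) / 0.0592 = 49.7.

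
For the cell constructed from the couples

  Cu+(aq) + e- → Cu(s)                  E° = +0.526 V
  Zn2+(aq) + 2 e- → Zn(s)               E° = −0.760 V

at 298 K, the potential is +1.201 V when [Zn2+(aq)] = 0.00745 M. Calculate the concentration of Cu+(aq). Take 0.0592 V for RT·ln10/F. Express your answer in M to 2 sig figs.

0.0032 M

Cu⁺/Cu is the cathode (higher E°); E°cell = +0.526 − (−0.760) = +1.286 V with n = 2.
Since E = E° − (0.0592/n)·log Q, log Q = n(E° − E)/0.0592 = 2.872.
Balancing electrons gives 2 Cu+(aq) + Zn(s) → 2 Cu(s) + Zn2+(aq); thus Q = [Zn2+(aq)] / [Cu+(aq)]^2.
Solving for the unknown gives log [Cu+(aq)] = −2.500, so [Cu+(aq)] ≈ 0.0032 M.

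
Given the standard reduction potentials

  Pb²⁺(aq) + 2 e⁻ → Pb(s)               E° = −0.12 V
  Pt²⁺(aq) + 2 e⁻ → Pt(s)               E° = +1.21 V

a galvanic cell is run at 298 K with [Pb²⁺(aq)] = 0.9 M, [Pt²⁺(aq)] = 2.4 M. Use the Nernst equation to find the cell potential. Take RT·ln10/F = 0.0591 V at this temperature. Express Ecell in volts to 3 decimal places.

+1.343 V

Since E°(Pt²⁺/Pt) > E°(Pb²⁺/Pb), Pt²⁺/Pt serves as the cathode.
E°cell = +1.21 − (−0.12) = +1.33 V, with n = 2 electrons transferred.
Balancing gives Pt²⁺(aq) + Pb(s) → Pt(s) + Pb²⁺(aq); hence Q = [Pb²⁺(aq)] / [Pt²⁺(aq)] = 0.375 (log Q = −0.426).
By the Nernst equation, E = +1.33 − (0.0591/2)·(−0.426) = +1.343 V.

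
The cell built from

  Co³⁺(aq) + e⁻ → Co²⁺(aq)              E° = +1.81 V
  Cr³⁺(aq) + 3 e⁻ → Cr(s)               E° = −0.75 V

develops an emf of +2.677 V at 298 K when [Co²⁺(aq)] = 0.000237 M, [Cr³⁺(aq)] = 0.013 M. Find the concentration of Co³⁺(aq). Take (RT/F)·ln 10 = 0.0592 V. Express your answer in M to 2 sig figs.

0.0053 M

The Co³⁺/Co²⁺ couple has the larger reduction potential, so it is the cathode: E°cell = +1.81 − (−0.75) = +2.56 V and n = 3.
Rearranging E = E° − (0.0592/n)·log Q gives log Q = 3(+2.56 − (+2.677))/0.0592 = −5.929.
Balancing electrons gives 3 Co³⁺(aq) + Cr(s) → 3 Co²⁺(aq) + Cr³⁺(aq); thus Q = ([Co²⁺(aq)]^3·[Cr³⁺(aq)]) / [Co³⁺(aq)]^3.
Substituting the known concentrations and solving, log [Co³⁺(aq)] = −2.278 and [Co³⁺(aq)] = 0.0053 M.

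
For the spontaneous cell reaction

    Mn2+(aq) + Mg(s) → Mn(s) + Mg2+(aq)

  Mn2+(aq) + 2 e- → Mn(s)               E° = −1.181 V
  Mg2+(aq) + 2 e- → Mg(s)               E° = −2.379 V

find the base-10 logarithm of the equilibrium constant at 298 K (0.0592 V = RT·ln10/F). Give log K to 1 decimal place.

log K = 40.5

The Mn²⁺/Mn couple is reduced (cathode); E°cell = −1.181 − (−2.379) = +1.198 V with n = 2.
At equilibrium E = 0, so log K = nE°cell / 0.0592 = (2)(+1.198) / 0.0592 = 40.5.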